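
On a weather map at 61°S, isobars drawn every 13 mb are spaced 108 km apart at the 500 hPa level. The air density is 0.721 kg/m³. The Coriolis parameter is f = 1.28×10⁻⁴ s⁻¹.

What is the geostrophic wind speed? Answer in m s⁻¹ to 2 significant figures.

130 m s⁻¹

Pressure gradient: |∂P/∂n| = 1300 Pa / 108000 m = 1.20×10⁻² Pa/m
Geostrophic balance (pressure-gradient force = Coriolis force):
V_g = (1/(fρ)) |∂P/∂n| = 1.20×10⁻² / (1.28×10⁻⁴ × 0.721) = 130 m/s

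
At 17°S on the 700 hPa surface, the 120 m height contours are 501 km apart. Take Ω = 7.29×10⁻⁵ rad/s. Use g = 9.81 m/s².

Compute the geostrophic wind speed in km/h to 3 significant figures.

Coriolis parameter at 17°S:
f = 2Ω sin φ = 2 × 7.29×10⁻⁵ × sin 17° = 4.26×10⁻⁵ s⁻¹
Height gradient: |∂Z/∂n| = 120 m / 501000 m = 2.40×10⁻⁴
On a pressure surface, geostrophic balance gives V_g = (g/f)|∂Z/∂n|:
V_g = 9.81 × 2.40×10⁻⁴ / 4.26×10⁻⁵ = 55.1 m/s
Converting: 55.1 m/s × 3.6 = 198 km/h

198 km/h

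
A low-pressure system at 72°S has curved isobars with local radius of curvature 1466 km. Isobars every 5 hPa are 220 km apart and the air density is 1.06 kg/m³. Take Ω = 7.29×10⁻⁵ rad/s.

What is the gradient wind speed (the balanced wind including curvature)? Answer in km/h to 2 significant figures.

Coriolis parameter at 72°S:
f = 2Ω sin φ = 2 × 7.29×10⁻⁵ × sin 72° = 1.39×10⁻⁴ s⁻¹
Pressure gradient: |∂P/∂n| = 500 Pa / 220000 m = 2.27×10⁻³ Pa/m
Geostrophic speed: V_g = |∂P/∂n|/(fρ) = 2.27×10⁻³/(1.39×10⁻⁴ × 1.06) = 15.5 m/s
Around a low, centrifugal force acts outward with Coriolis, so pressure-gradient force balances both:
(1/ρ)|∂P/∂n| = fV + V²/R  →  V² + fR·V − fR·V_g = 0
With fR = 1.39×10⁻⁴ × 1466×10³ m = 203 m/s:
V = [−fR + √((fR)² + 4 fR V_g)]/2 = [−203 + √(203² + 4×203×15.5)]/2 = 14.4 m/s
Subgeostrophic (V < V_g = 15.5 m/s), as expected around a low.
Converting: 14.4 m/s × 3.6 = 52 km/h

52 km/h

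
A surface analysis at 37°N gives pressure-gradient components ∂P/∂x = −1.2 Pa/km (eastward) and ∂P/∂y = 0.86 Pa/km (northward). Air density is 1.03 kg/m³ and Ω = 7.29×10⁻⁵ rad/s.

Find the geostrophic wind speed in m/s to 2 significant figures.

16 m/s

Coriolis parameter at 37°N:
f = 2Ω sin φ = 2 × 7.29×10⁻⁵ × sin 37° = 8.77×10⁻⁵ s⁻¹
Component geostrophic relations (x east, y north):
u_g = −(1/(fρ)) ∂P/∂y,  v_g = (1/(fρ)) ∂P/∂x
u_g = −(0.86×10⁻³)/(8.77×10⁻⁵ × 1.03) = −9.52 m/s;  v_g = (−1.2×10⁻³)/(8.77×10⁻⁵ × 1.03) = −13.3 m/s
|V_g| = √(u_g² + v_g²) = 16.3 m/s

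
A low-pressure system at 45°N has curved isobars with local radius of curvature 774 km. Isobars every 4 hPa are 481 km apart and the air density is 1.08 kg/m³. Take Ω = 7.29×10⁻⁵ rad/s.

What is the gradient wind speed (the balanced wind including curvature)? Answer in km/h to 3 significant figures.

24.8 km/h

Coriolis parameter at 45°N:
f = 2Ω sin φ = 2 × 7.29×10⁻⁵ × sin 45° = 1.03×10⁻⁴ s⁻¹
Pressure gradient: |∂P/∂n| = 400 Pa / 481000 m = 8.32×10⁻⁴ Pa/m
Geostrophic speed: V_g = |∂P/∂n|/(fρ) = 8.32×10⁻⁴/(1.03×10⁻⁴ × 1.08) = 7.47 m/s
Around a low, centrifugal force acts outward with Coriolis, so pressure-gradient force balances both:
(1/ρ)|∂P/∂n| = fV + V²/R  →  V² + fR·V − fR·V_g = 0
With fR = 1.03×10⁻⁴ × 774×10³ m = 79.8 m/s:
V = [−fR + √((fR)² + 4 fR V_g)]/2 = [−79.8 + √(79.8² + 4×79.8×7.47)]/2 = 6.88 m/s
Subgeostrophic (V < V_g = 7.47 m/s), as expected around a low.
Converting: 6.88 m/s × 3.6 = 24.8 km/h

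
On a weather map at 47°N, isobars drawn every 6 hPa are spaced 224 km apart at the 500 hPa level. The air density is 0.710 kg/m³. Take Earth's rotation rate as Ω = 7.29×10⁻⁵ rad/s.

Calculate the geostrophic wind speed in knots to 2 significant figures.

Coriolis parameter at 47°N:
f = 2Ω sin φ = 2 × 7.29×10⁻⁵ × sin 47° = 1.07×10⁻⁴ s⁻¹
Pressure gradient: |∂P/∂n| = 600 Pa / 224000 m = 2.68×10⁻³ Pa/m
Geostrophic balance (pressure-gradient force = Coriolis force):
V_g = (1/(fρ)) |∂P/∂n| = 2.68×10⁻³ / (1.07×10⁻⁴ × 0.710) = 35.4 m/s
Converting: 35.4 m/s × 1.944 = 69 knots

69 knots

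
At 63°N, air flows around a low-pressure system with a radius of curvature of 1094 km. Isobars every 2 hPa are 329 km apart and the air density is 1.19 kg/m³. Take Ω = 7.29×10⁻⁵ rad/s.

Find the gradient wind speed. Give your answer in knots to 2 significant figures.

Coriolis parameter at 63°N:
f = 2Ω sin φ = 2 × 7.29×10⁻⁵ × sin 63° = 1.30×10⁻⁴ s⁻¹
Pressure gradient: |∂P/∂n| = 200 Pa / 329000 m = 6.08×10⁻⁴ Pa/m
Geostrophic speed: V_g = |∂P/∂n|/(fρ) = 6.08×10⁻⁴/(1.30×10⁻⁴ × 1.19) = 3.93 m/s
Around a low, centrifugal force acts outward with Coriolis, so pressure-gradient force balances both:
(1/ρ)|∂P/∂n| = fV + V²/R  →  V² + fR·V − fR·V_g = 0
With fR = 1.30×10⁻⁴ × 1094×10³ m = 142 m/s:
V = [−fR + √((fR)² + 4 fR V_g)]/2 = [−142 + √(142² + 4×142×3.93)]/2 = 3.83 m/s
Subgeostrophic (V < V_g = 3.93 m/s), as expected around a low.
Converting: 3.83 m/s × 1.944 = 7.4 knots

7.4 knots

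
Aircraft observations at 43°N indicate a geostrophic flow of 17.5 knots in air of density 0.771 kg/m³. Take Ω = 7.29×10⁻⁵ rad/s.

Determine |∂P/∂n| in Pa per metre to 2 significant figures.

Coriolis parameter at 43°N:
f = 2Ω sin φ = 2 × 7.29×10⁻⁵ × sin 43° = 9.94×10⁻⁵ s⁻¹
Wind speed in SI: 17.5 knots = 9.00 m/s
Geostrophic balance rearranged: |∂P/∂n| = f ρ V_g
|∂P/∂n| = 9.94×10⁻⁵ × 0.771 × 9.00 = 6.90×10⁻⁴ Pa/m

6.9×10⁻⁴ Pa/m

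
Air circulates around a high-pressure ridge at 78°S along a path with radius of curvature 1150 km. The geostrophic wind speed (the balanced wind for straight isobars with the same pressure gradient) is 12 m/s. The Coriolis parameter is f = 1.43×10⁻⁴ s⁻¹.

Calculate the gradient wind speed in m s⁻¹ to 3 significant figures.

13.0 m s⁻¹

Around a high, pressure-gradient force acts outward with centrifugal, so Coriolis balances both:
fV = (1/ρ)|∂P/∂n| + V²/R  →  V² − fR·V + fR·V_g = 0
With fR = 1.43×10⁻⁴ × 1150×10³ m = 164 m/s:
V = [fR − √((fR)² − 4 fR V_g)]/2 = [164 − √(164² − 4×164×12)]/2 = 13 m/s
Supergeostrophic (V > V_g = 12 m/s), as expected around a high.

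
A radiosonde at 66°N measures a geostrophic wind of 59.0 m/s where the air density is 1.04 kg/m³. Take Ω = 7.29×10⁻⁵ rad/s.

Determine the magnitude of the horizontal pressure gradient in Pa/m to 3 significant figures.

8.17×10⁻³ Pa/m

Coriolis parameter at 66°N:
f = 2Ω sin φ = 2 × 7.29×10⁻⁵ × sin 66° = 1.33×10⁻⁴ s⁻¹
Geostrophic balance rearranged: |∂P/∂n| = f ρ V_g
|∂P/∂n| = 1.33×10⁻⁴ × 1.04 × 59.0 = 8.17×10⁻³ Pa/m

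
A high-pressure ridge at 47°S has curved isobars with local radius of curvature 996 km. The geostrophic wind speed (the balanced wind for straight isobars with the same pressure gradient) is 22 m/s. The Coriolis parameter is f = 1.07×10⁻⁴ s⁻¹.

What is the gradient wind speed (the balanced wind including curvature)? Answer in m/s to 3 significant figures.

31.0 m/s

Around a high, pressure-gradient force acts outward with centrifugal, so Coriolis balances both:
fV = (1/ρ)|∂P/∂n| + V²/R  →  V² − fR·V + fR·V_g = 0
With fR = 1.07×10⁻⁴ × 996×10³ m = 107 m/s:
V = [fR − √((fR)² − 4 fR V_g)]/2 = [107 − √(107² − 4×107×22)]/2 = 31 m/s
Supergeostrophic (V > V_g = 22 m/s), as expected around a high.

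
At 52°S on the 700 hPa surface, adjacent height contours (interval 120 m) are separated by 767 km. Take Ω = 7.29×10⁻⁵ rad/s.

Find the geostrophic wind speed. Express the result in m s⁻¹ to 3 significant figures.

Coriolis parameter at 52°S:
f = 2Ω sin φ = 2 × 7.29×10⁻⁵ × sin 52° = 1.15×10⁻⁴ s⁻¹
Height gradient: |∂Z/∂n| = 120 m / 767000 m = 1.56×10⁻⁴
On a pressure surface, geostrophic balance gives V_g = (g/f)|∂Z/∂n|:
V_g = 9.81 × 1.56×10⁻⁴ / 1.15×10⁻⁴ = 13.4 m/s

13.4 m s⁻¹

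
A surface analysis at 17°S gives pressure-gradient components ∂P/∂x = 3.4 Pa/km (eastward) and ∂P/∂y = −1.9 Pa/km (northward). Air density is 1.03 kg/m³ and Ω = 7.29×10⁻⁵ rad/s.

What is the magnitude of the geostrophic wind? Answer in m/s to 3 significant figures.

Coriolis parameter at 17°S:
f = 2Ω sin φ = 2 × 7.29×10⁻⁵ × sin 17° = 4.26×10⁻⁵ s⁻¹
In the Southern Hemisphere f is negative: f = −4.26×10⁻⁵ s⁻¹.
Component geostrophic relations (x east, y north):
u_g = −(1/(fρ)) ∂P/∂y,  v_g = (1/(fρ)) ∂P/∂x
u_g = −(−1.9×10⁻³)/(−4.26×10⁻⁵ × 1.03) = −43.3 m/s;  v_g = (3.4×10⁻³)/(−4.26×10⁻⁵ × 1.03) = −77.4 m/s
|V_g| = √(u_g² + v_g²) = 88.7 m/s

88.7 m/s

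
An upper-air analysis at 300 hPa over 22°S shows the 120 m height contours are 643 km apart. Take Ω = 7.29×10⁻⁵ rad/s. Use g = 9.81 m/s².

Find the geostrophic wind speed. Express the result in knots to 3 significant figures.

65.2 knots

Coriolis parameter at 22°S:
f = 2Ω sin φ = 2 × 7.29×10⁻⁵ × sin 22° = 5.46×10⁻⁵ s⁻¹
Height gradient: |∂Z/∂n| = 120 m / 643000 m = 1.87×10⁻⁴
On a pressure surface, geostrophic balance gives V_g = (g/f)|∂Z/∂n|:
V_g = 9.81 × 1.87×10⁻⁴ / 5.46×10⁻⁵ = 33.5 m/s
Converting: 33.5 m/s × 1.944 = 65.2 knots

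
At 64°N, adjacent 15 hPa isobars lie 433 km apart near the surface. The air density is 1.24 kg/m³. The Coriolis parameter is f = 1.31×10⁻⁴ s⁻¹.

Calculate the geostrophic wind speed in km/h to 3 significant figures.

Pressure gradient: |∂P/∂n| = 1500 Pa / 433000 m = 3.46×10⁻³ Pa/m
Geostrophic balance (pressure-gradient force = Coriolis force):
V_g = (1/(fρ)) |∂P/∂n| = 3.46×10⁻³ / (1.31×10⁻⁴ × 1.24) = 21.3 m/s
Converting: 21.3 m/s × 3.6 = 76.8 km/h

76.8 km/h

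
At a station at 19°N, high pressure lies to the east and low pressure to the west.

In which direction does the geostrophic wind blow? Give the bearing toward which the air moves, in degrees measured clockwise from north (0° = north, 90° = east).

The pressure-gradient force points toward the west (bearing 270°).
Geostrophic balance: in the Northern Hemisphere the Coriolis force deflects motion to the right, so the geostrophic wind blows 90° to the right of the pressure-gradient force (low pressure on the left).
Rotating 270° by 90° clockwise gives 000° — the wind blows toward the north.

000°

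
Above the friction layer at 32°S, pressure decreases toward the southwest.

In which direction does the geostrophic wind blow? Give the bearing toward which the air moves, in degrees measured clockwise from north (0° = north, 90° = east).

135°

The pressure-gradient force points toward the southwest (bearing 225°).
Geostrophic balance: in the Southern Hemisphere the Coriolis force deflects motion to the left, so the geostrophic wind blows 90° to the left of the pressure-gradient force (low pressure on the right).
Rotating 225° by 90° counterclockwise gives 135° — the wind blows toward the southeast.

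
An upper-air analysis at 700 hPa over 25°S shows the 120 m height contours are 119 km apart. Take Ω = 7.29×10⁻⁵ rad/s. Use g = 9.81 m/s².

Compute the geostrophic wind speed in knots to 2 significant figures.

310 knots

Coriolis parameter at 25°S:
f = 2Ω sin φ = 2 × 7.29×10⁻⁵ × sin 25° = 6.16×10⁻⁵ s⁻¹
Height gradient: |∂Z/∂n| = 120 m / 119000 m = 1.01×10⁻³
On a pressure surface, geostrophic balance gives V_g = (g/f)|∂Z/∂n|:
V_g = 9.81 × 1.01×10⁻³ / 6.16×10⁻⁵ = 161 m/s
Converting: 161 m/s × 1.944 = 310 knots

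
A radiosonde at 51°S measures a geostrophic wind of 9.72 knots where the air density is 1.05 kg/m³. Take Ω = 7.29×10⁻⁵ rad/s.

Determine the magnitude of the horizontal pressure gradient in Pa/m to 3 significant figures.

Coriolis parameter at 51°S:
f = 2Ω sin φ = 2 × 7.29×10⁻⁵ × sin 51° = 1.13×10⁻⁴ s⁻¹
Wind speed in SI: 9.72 knots = 5.00 m/s
Geostrophic balance rearranged: |∂P/∂n| = f ρ V_g
|∂P/∂n| = 1.13×10⁻⁴ × 1.05 × 5.00 = 5.95×10⁻⁴ Pa/m

5.95×10⁻⁴ Pa/m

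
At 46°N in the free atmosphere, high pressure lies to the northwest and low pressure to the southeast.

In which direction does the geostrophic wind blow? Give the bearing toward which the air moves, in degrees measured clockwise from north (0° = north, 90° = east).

The pressure-gradient force points toward the southeast (bearing 135°).
Geostrophic balance: in the Northern Hemisphere the Coriolis force deflects motion to the right, so the geostrophic wind blows 90° to the right of the pressure-gradient force (low pressure on the left).
Rotating 135° by 90° clockwise gives 225° — the wind blows toward the southwest.

225°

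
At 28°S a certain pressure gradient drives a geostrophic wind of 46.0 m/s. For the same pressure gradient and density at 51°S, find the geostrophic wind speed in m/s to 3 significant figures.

27.8 m/s

With the same pressure gradient and density, V_g ∝ 1/f ∝ 1/sin φ.
V₂ = V₁ · sin φ₁ / sin φ₂ = 46.0 × sin 28° / sin 51°
V₂ = 46.0 × 0.4695/0.7771 = 27.8 m/s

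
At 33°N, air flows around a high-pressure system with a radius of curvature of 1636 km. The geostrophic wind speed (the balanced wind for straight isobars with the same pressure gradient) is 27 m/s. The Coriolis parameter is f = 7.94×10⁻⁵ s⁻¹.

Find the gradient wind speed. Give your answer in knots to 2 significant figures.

Around a high, pressure-gradient force acts outward with centrifugal, so Coriolis balances both:
fV = (1/ρ)|∂P/∂n| + V²/R  →  V² − fR·V + fR·V_g = 0
With fR = 7.94×10⁻⁵ × 1636×10³ m = 130 m/s:
V = [fR − √((fR)² − 4 fR V_g)]/2 = [130 − √(130² − 4×130×27)]/2 = 38.3 m/s
Supergeostrophic (V > V_g = 27 m/s), as expected around a high.
Converting: 38.3 m/s × 1.944 = 74 knots

74 knots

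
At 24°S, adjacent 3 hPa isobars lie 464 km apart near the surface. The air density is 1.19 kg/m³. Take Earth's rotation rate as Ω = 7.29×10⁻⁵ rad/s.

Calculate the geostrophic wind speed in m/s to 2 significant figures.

9.2 m/s

Coriolis parameter at 24°S:
f = 2Ω sin φ = 2 × 7.29×10⁻⁵ × sin 24° = 5.93×10⁻⁵ s⁻¹
Pressure gradient: |∂P/∂n| = 300 Pa / 464000 m = 6.47×10⁻⁴ Pa/m
Geostrophic balance (pressure-gradient force = Coriolis force):
V_g = (1/(fρ)) |∂P/∂n| = 6.47×10⁻⁴ / (5.93×10⁻⁵ × 1.19) = 9.16 m/s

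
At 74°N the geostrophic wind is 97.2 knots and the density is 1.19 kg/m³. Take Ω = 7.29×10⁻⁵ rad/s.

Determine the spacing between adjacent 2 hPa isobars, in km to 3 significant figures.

Coriolis parameter at 74°N:
f = 2Ω sin φ = 2 × 7.29×10⁻⁵ × sin 74° = 1.40×10⁻⁴ s⁻¹
Wind speed in SI: 97.2 knots = 50.0 m/s
Geostrophic balance rearranged: |∂P/∂n| = f ρ V_g
|∂P/∂n| = 1.40×10⁻⁴ × 1.19 × 50.0 = 8.34×10⁻³ Pa/m
Isobar spacing: Δn = ΔP/|∂P/∂n| = 200 Pa / 8.34×10⁻³ Pa/m = 23982 m ≈ 24.0 km

24.0 km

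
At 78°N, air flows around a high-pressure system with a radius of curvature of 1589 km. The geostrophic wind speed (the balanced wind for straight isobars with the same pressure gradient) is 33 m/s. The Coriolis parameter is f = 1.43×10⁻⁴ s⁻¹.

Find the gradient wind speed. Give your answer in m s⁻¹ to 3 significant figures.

40.1 m s⁻¹

Around a high, pressure-gradient force acts outward with centrifugal, so Coriolis balances both:
fV = (1/ρ)|∂P/∂n| + V²/R  →  V² − fR·V + fR·V_g = 0
With fR = 1.43×10⁻⁴ × 1589×10³ m = 227 m/s:
V = [fR − √((fR)² − 4 fR V_g)]/2 = [227 − √(227² − 4×227×33)]/2 = 40.1 m/s
Supergeostrophic (V > V_g = 33 m/s), as expected around a high.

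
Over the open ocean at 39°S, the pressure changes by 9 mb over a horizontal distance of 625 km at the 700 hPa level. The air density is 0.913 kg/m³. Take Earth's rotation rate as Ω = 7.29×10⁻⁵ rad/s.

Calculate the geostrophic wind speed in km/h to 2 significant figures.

62 km/h

Coriolis parameter at 39°S:
f = 2Ω sin φ = 2 × 7.29×10⁻⁵ × sin 39° = 9.18×10⁻⁵ s⁻¹
Pressure gradient: |∂P/∂n| = 900 Pa / 625000 m = 1.44×10⁻³ Pa/m
Geostrophic balance (pressure-gradient force = Coriolis force):
V_g = (1/(fρ)) |∂P/∂n| = 1.44×10⁻³ / (9.18×10⁻⁵ × 0.913) = 17.2 m/s
Converting: 17.2 m/s × 3.6 = 62 km/h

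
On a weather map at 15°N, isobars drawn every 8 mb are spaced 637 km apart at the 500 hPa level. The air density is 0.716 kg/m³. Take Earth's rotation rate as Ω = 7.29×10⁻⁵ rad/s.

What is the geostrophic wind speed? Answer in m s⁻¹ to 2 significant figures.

Coriolis parameter at 15°N:
f = 2Ω sin φ = 2 × 7.29×10⁻⁵ × sin 15° = 3.77×10⁻⁵ s⁻¹
Pressure gradient: |∂P/∂n| = 800 Pa / 637000 m = 1.26×10⁻³ Pa/m
Geostrophic balance (pressure-gradient force = Coriolis force):
V_g = (1/(fρ)) |∂P/∂n| = 1.26×10⁻³ / (3.77×10⁻⁵ × 0.716) = 46.5 m/s

46 m s⁻¹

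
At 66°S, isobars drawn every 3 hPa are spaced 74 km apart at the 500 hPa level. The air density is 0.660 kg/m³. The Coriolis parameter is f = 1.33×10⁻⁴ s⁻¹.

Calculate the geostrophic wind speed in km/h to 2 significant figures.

Pressure gradient: |∂P/∂n| = 300 Pa / 74000 m = 4.05×10⁻³ Pa/m
Geostrophic balance (pressure-gradient force = Coriolis force):
V_g = (1/(fρ)) |∂P/∂n| = 4.05×10⁻³ / (1.33×10⁻⁴ × 0.660) = 46.2 m/s
Converting: 46.2 m/s × 3.6 = 170 km/h

170 km/h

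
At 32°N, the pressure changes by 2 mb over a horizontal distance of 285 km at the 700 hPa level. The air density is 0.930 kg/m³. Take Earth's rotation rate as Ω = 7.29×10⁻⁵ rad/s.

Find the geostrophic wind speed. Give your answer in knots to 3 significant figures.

Coriolis parameter at 32°N:
f = 2Ω sin φ = 2 × 7.29×10⁻⁵ × sin 32° = 7.73×10⁻⁵ s⁻¹
Pressure gradient: |∂P/∂n| = 200 Pa / 285000 m = 7.02×10⁻⁴ Pa/m
Geostrophic balance (pressure-gradient force = Coriolis force):
V_g = (1/(fρ)) |∂P/∂n| = 7.02×10⁻⁴ / (7.73×10⁻⁵ × 0.930) = 9.77 m/s
Converting: 9.77 m/s × 1.944 = 19.0 knots

19.0 knots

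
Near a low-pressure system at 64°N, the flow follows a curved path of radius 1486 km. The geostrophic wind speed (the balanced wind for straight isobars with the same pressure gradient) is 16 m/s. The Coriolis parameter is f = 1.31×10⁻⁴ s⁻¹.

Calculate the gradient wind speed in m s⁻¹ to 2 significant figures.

Around a low, centrifugal force acts outward with Coriolis, so pressure-gradient force balances both:
(1/ρ)|∂P/∂n| = fV + V²/R  →  V² + fR·V − fR·V_g = 0
With fR = 1.31×10⁻⁴ × 1486×10³ m = 195 m/s:
V = [−fR + √((fR)² + 4 fR V_g)]/2 = [−195 + √(195² + 4×195×16)]/2 = 14.9 m/s
Subgeostrophic (V < V_g = 16 m/s), as expected around a low.

15 m s⁻¹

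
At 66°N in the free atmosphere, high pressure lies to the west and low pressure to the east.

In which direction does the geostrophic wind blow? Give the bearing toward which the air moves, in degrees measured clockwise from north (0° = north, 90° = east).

180°

The pressure-gradient force points toward the east (bearing 090°).
Geostrophic balance: in the Northern Hemisphere the Coriolis force deflects motion to the right, so the geostrophic wind blows 90° to the right of the pressure-gradient force (low pressure on the left).
Rotating 090° by 90° clockwise gives 180° — the wind blows toward the south.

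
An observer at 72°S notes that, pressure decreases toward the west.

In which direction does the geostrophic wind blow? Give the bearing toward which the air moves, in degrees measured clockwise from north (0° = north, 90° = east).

180°

The pressure-gradient force points toward the west (bearing 270°).
Geostrophic balance: in the Southern Hemisphere the Coriolis force deflects motion to the left, so the geostrophic wind blows 90° to the left of the pressure-gradient force (low pressure on the right).
Rotating 270° by 90° counterclockwise gives 180° — the wind blows toward the south.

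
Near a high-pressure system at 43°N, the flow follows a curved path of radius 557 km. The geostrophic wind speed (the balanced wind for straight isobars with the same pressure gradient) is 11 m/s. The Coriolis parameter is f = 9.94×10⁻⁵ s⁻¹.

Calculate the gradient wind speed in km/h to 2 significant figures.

55 km/h

Around a high, pressure-gradient force acts outward with centrifugal, so Coriolis balances both:
fV = (1/ρ)|∂P/∂n| + V²/R  →  V² − fR·V + fR·V_g = 0
With fR = 9.94×10⁻⁵ × 557×10³ m = 55.4 m/s:
V = [fR − √((fR)² − 4 fR V_g)]/2 = [55.4 − √(55.4² − 4×55.4×11)]/2 = 15.1 m/s
Supergeostrophic (V > V_g = 11 m/s), as expected around a high.
Converting: 15.1 m/s × 3.6 = 55 km/h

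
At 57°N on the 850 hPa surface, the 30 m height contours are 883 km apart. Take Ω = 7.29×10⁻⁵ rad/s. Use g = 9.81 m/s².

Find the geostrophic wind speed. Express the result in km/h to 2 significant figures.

Coriolis parameter at 57°N:
f = 2Ω sin φ = 2 × 7.29×10⁻⁵ × sin 57° = 1.22×10⁻⁴ s⁻¹
Height gradient: |∂Z/∂n| = 30 m / 883000 m = 3.40×10⁻⁵
On a pressure surface, geostrophic balance gives V_g = (g/f)|∂Z/∂n|:
V_g = 9.81 × 3.40×10⁻⁵ / 1.22×10⁻⁴ = 2.73 m/s
Converting: 2.73 m/s × 3.6 = 9.8 km/h

9.8 km/h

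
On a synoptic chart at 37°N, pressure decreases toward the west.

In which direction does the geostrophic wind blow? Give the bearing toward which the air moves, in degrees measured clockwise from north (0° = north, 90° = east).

000°

The pressure-gradient force points toward the west (bearing 270°).
Geostrophic balance: in the Northern Hemisphere the Coriolis force deflects motion to the right, so the geostrophic wind blows 90° to the right of the pressure-gradient force (low pressure on the left).
Rotating 270° by 90° clockwise gives 000° — the wind blows toward the north.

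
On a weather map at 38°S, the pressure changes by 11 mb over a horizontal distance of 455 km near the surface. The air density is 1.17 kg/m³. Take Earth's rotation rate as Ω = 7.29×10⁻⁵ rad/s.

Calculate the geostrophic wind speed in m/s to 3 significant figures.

23.0 m/s

Coriolis parameter at 38°S:
f = 2Ω sin φ = 2 × 7.29×10⁻⁵ × sin 38° = 8.98×10⁻⁵ s⁻¹
Pressure gradient: |∂P/∂n| = 1100 Pa / 455000 m = 2.42×10⁻³ Pa/m
Geostrophic balance (pressure-gradient force = Coriolis force):
V_g = (1/(fρ)) |∂P/∂n| = 2.42×10⁻³ / (8.98×10⁻⁵ × 1.17) = 23.0 m/s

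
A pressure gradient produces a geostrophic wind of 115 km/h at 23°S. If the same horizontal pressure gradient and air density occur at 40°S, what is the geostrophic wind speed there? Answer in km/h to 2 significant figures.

70 km/h

With the same pressure gradient and density, V_g ∝ 1/f ∝ 1/sin φ.
V₂ = V₁ · sin φ₁ / sin φ₂ = 115 × sin 23° / sin 40°
V₂ = 115 × 0.3907/0.6428 = 70 km/h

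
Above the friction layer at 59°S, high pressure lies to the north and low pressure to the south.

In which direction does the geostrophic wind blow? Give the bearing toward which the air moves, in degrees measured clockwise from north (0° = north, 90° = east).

090°

The pressure-gradient force points toward the south (bearing 180°).
Geostrophic balance: in the Southern Hemisphere the Coriolis force deflects motion to the left, so the geostrophic wind blows 90° to the left of the pressure-gradient force (low pressure on the right).
Rotating 180° by 90° counterclockwise gives 090° — the wind blows toward the east.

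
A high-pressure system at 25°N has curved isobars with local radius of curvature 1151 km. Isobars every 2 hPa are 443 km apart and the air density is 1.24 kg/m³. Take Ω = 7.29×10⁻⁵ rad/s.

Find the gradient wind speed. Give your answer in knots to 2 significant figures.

13 knots

Coriolis parameter at 25°N:
f = 2Ω sin φ = 2 × 7.29×10⁻⁵ × sin 25° = 6.16×10⁻⁵ s⁻¹
Pressure gradient: |∂P/∂n| = 200 Pa / 443000 m = 4.51×10⁻⁴ Pa/m
Geostrophic speed: V_g = |∂P/∂n|/(fρ) = 4.51×10⁻⁴/(6.16×10⁻⁵ × 1.24) = 5.91 m/s
Around a high, pressure-gradient force acts outward with centrifugal, so Coriolis balances both:
fV = (1/ρ)|∂P/∂n| + V²/R  →  V² − fR·V + fR·V_g = 0
With fR = 6.16×10⁻⁵ × 1151×10³ m = 70.9 m/s:
V = [fR − √((fR)² − 4 fR V_g)]/2 = [70.9 − √(70.9² − 4×70.9×5.91)]/2 = 6.51 m/s
Supergeostrophic (V > V_g = 5.91 m/s), as expected around a high.
Converting: 6.51 m/s × 1.944 = 13 knots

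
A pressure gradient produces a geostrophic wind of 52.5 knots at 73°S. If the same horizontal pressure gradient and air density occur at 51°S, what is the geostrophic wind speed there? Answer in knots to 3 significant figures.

With the same pressure gradient and density, V_g ∝ 1/f ∝ 1/sin φ.
V₂ = V₁ · sin φ₁ / sin φ₂ = 52.5 × sin 73° / sin 51°
V₂ = 52.5 × 0.9563/0.7771 = 64.6 knots

64.6 knots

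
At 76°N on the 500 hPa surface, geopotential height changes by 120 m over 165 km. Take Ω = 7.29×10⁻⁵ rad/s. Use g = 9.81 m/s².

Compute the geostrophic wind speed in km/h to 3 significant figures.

182 km/h

Coriolis parameter at 76°N:
f = 2Ω sin φ = 2 × 7.29×10⁻⁵ × sin 76° = 1.41×10⁻⁴ s⁻¹
Height gradient: |∂Z/∂n| = 120 m / 165000 m = 7.27×10⁻⁴
On a pressure surface, geostrophic balance gives V_g = (g/f)|∂Z/∂n|:
V_g = 9.81 × 7.27×10⁻⁴ / 1.41×10⁻⁴ = 50.4 m/s
Converting: 50.4 m/s × 3.6 = 182 km/h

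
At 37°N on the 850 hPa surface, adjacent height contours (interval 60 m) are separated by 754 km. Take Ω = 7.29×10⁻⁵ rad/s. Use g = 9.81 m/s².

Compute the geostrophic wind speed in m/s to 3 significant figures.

8.90 m/s

Coriolis parameter at 37°N:
f = 2Ω sin φ = 2 × 7.29×10⁻⁵ × sin 37° = 8.77×10⁻⁵ s⁻¹
Height gradient: |∂Z/∂n| = 60 m / 754000 m = 7.96×10⁻⁵
On a pressure surface, geostrophic balance gives V_g = (g/f)|∂Z/∂n|:
V_g = 9.81 × 7.96×10⁻⁵ / 8.77×10⁻⁵ = 8.90 m/s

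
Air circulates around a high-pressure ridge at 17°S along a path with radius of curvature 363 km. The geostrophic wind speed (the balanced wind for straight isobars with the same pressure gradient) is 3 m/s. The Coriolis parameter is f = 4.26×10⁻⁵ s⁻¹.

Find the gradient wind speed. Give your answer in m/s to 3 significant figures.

4.07 m/s

Around a high, pressure-gradient force acts outward with centrifugal, so Coriolis balances both:
fV = (1/ρ)|∂P/∂n| + V²/R  →  V² − fR·V + fR·V_g = 0
With fR = 4.26×10⁻⁵ × 363×10³ m = 15.5 m/s:
V = [fR − √((fR)² − 4 fR V_g)]/2 = [15.5 − √(15.5² − 4×15.5×3)]/2 = 4.07 m/s
Supergeostrophic (V > V_g = 3 m/s), as expected around a high.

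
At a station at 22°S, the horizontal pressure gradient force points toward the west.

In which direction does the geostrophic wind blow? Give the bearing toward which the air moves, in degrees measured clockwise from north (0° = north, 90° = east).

The pressure-gradient force points toward the west (bearing 270°).
Geostrophic balance: in the Southern Hemisphere the Coriolis force deflects motion to the left, so the geostrophic wind blows 90° to the left of the pressure-gradient force (low pressure on the right).
Rotating 270° by 90° counterclockwise gives 180° — the wind blows toward the south.

180°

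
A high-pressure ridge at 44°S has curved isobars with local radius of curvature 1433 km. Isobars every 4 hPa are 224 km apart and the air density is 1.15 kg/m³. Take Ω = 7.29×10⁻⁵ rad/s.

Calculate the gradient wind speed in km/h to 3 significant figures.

Coriolis parameter at 44°S:
f = 2Ω sin φ = 2 × 7.29×10⁻⁵ × sin 44° = 1.01×10⁻⁴ s⁻¹
Pressure gradient: |∂P/∂n| = 400 Pa / 224000 m = 1.79×10⁻³ Pa/m
Geostrophic speed: V_g = |∂P/∂n|/(fρ) = 1.79×10⁻³/(1.01×10⁻⁴ × 1.15) = 15.3 m/s
Around a high, pressure-gradient force acts outward with centrifugal, so Coriolis balances both:
fV = (1/ρ)|∂P/∂n| + V²/R  →  V² − fR·V + fR·V_g = 0
With fR = 1.01×10⁻⁴ × 1433×10³ m = 145 m/s:
V = [fR − √((fR)² − 4 fR V_g)]/2 = [145 − √(145² − 4×145×15.3)]/2 = 17.4 m/s
Supergeostrophic (V > V_g = 15.3 m/s), as expected around a high.
Converting: 17.4 m/s × 3.6 = 62.7 km/h

62.7 km/h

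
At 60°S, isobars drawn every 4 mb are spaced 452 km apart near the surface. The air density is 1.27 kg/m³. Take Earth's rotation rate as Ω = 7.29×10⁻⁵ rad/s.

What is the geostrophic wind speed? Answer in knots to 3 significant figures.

10.7 knots

Coriolis parameter at 60°S:
f = 2Ω sin φ = 2 × 7.29×10⁻⁵ × sin 60° = 1.26×10⁻⁴ s⁻¹
Pressure gradient: |∂P/∂n| = 400 Pa / 452000 m = 8.85×10⁻⁴ Pa/m
Geostrophic balance (pressure-gradient force = Coriolis force):
V_g = (1/(fρ)) |∂P/∂n| = 8.85×10⁻⁴ / (1.26×10⁻⁴ × 1.27) = 5.52 m/s
Converting: 5.52 m/s × 1.944 = 10.7 knots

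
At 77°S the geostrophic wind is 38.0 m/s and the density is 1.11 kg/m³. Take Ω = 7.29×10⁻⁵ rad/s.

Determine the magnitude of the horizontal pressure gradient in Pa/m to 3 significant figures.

5.99×10⁻³ Pa/m

Coriolis parameter at 77°S:
f = 2Ω sin φ = 2 × 7.29×10⁻⁵ × sin 77° = 1.42×10⁻⁴ s⁻¹
Geostrophic balance rearranged: |∂P/∂n| = f ρ V_g
|∂P/∂n| = 1.42×10⁻⁴ × 1.11 × 38.0 = 5.99×10⁻³ Pa/m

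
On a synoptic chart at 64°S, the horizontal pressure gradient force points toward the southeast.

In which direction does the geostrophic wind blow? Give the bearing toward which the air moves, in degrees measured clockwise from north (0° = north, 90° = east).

045°

The pressure-gradient force points toward the southeast (bearing 135°).
Geostrophic balance: in the Southern Hemisphere the Coriolis force deflects motion to the left, so the geostrophic wind blows 90° to the left of the pressure-gradient force (low pressure on the right).
Rotating 135° by 90° counterclockwise gives 045° — the wind blows toward the northeast.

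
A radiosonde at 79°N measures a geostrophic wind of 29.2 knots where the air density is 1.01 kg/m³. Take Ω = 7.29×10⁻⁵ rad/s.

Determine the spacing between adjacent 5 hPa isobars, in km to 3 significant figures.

230 km

Coriolis parameter at 79°N:
f = 2Ω sin φ = 2 × 7.29×10⁻⁵ × sin 79° = 1.43×10⁻⁴ s⁻¹
Wind speed in SI: 29.2 knots = 15.0 m/s
Geostrophic balance rearranged: |∂P/∂n| = f ρ V_g
|∂P/∂n| = 1.43×10⁻⁴ × 1.01 × 15.0 = 2.17×10⁻³ Pa/m
Isobar spacing: Δn = ΔP/|∂P/∂n| = 500 Pa / 2.17×10⁻³ Pa/m = 230263 m ≈ 230 km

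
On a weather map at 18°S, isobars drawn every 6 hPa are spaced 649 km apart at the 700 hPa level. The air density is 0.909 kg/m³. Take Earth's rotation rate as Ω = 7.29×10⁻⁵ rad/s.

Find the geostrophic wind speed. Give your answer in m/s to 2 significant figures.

Coriolis parameter at 18°S:
f = 2Ω sin φ = 2 × 7.29×10⁻⁵ × sin 18° = 4.51×10⁻⁵ s⁻¹
Pressure gradient: |∂P/∂n| = 600 Pa / 649000 m = 9.24×10⁻⁴ Pa/m
Geostrophic balance (pressure-gradient force = Coriolis force):
V_g = (1/(fρ)) |∂P/∂n| = 9.24×10⁻⁴ / (4.51×10⁻⁵ × 0.909) = 22.6 m/s

23 m/s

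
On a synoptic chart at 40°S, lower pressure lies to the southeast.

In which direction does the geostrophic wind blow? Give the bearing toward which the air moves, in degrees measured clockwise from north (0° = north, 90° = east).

The pressure-gradient force points toward the southeast (bearing 135°).
Geostrophic balance: in the Southern Hemisphere the Coriolis force deflects motion to the left, so the geostrophic wind blows 90° to the left of the pressure-gradient force (low pressure on the right).
Rotating 135° by 90° counterclockwise gives 045° — the wind blows toward the northeast.

045°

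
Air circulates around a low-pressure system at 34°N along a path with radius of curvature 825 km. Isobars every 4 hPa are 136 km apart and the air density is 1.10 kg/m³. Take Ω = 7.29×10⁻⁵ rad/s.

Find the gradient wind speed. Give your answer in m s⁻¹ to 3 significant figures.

24.1 m s⁻¹

Coriolis parameter at 34°N:
f = 2Ω sin φ = 2 × 7.29×10⁻⁵ × sin 34° = 8.15×10⁻⁵ s⁻¹
Pressure gradient: |∂P/∂n| = 400 Pa / 136000 m = 2.94×10⁻³ Pa/m
Geostrophic speed: V_g = |∂P/∂n|/(fρ) = 2.94×10⁻³/(8.15×10⁻⁵ × 1.10) = 32.8 m/s
Around a low, centrifugal force acts outward with Coriolis, so pressure-gradient force balances both:
(1/ρ)|∂P/∂n| = fV + V²/R  →  V² + fR·V − fR·V_g = 0
With fR = 8.15×10⁻⁵ × 825×10³ m = 67.3 m/s:
V = [−fR + √((fR)² + 4 fR V_g)]/2 = [−67.3 + √(67.3² + 4×67.3×32.8)]/2 = 24.1 m/s
Subgeostrophic (V < V_g = 32.8 m/s), as expected around a low.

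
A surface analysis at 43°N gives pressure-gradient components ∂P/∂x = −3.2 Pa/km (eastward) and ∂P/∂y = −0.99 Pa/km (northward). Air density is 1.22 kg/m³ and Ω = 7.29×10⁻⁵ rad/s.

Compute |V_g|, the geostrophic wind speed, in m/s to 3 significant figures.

27.6 m/s

Coriolis parameter at 43°N:
f = 2Ω sin φ = 2 × 7.29×10⁻⁵ × sin 43° = 9.94×10⁻⁵ s⁻¹
Component geostrophic relations (x east, y north):
u_g = −(1/(fρ)) ∂P/∂y,  v_g = (1/(fρ)) ∂P/∂x
u_g = −(−0.99×10⁻³)/(9.94×10⁻⁵ × 1.22) = 8.16 m/s;  v_g = (−3.2×10⁻³)/(9.94×10⁻⁵ × 1.22) = −26.4 m/s
|V_g| = √(u_g² + v_g²) = 27.6 m/s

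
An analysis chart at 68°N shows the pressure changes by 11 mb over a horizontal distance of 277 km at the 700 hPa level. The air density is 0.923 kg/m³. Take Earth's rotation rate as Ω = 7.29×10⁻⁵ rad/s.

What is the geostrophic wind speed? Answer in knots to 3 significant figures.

Coriolis parameter at 68°N:
f = 2Ω sin φ = 2 × 7.29×10⁻⁵ × sin 68° = 1.35×10⁻⁴ s⁻¹
Pressure gradient: |∂P/∂n| = 1100 Pa / 277000 m = 3.97×10⁻³ Pa/m
Geostrophic balance (pressure-gradient force = Coriolis force):
V_g = (1/(fρ)) |∂P/∂n| = 3.97×10⁻³ / (1.35×10⁻⁴ × 0.923) = 31.8 m/s
Converting: 31.8 m/s × 1.944 = 61.9 knots

61.9 knots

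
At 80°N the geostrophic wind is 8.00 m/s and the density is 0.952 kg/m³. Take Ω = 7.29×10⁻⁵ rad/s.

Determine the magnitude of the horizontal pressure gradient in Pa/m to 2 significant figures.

1.1×10⁻³ Pa/m

Coriolis parameter at 80°N:
f = 2Ω sin φ = 2 × 7.29×10⁻⁵ × sin 80° = 1.44×10⁻⁴ s⁻¹
Geostrophic balance rearranged: |∂P/∂n| = f ρ V_g
|∂P/∂n| = 1.44×10⁻⁴ × 0.952 × 8.00 = 1.09×10⁻³ Pa/m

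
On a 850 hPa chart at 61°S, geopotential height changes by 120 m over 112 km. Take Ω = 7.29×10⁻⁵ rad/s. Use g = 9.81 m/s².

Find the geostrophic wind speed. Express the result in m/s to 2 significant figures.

Coriolis parameter at 61°S:
f = 2Ω sin φ = 2 × 7.29×10⁻⁵ × sin 61° = 1.28×10⁻⁴ s⁻¹
Height gradient: |∂Z/∂n| = 120 m / 112000 m = 1.07×10⁻³
On a pressure surface, geostrophic balance gives V_g = (g/f)|∂Z/∂n|:
V_g = 9.81 × 1.07×10⁻³ / 1.28×10⁻⁴ = 82.4 m/s

82 m/s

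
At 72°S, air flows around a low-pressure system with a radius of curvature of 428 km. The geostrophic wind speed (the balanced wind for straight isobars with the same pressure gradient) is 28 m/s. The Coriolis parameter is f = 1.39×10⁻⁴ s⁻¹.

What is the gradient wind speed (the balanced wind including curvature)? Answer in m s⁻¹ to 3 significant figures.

20.8 m s⁻¹

Around a low, centrifugal force acts outward with Coriolis, so pressure-gradient force balances both:
(1/ρ)|∂P/∂n| = fV + V²/R  →  V² + fR·V − fR·V_g = 0
With fR = 1.39×10⁻⁴ × 428×10³ m = 59.5 m/s:
V = [−fR + √((fR)² + 4 fR V_g)]/2 = [−59.5 + √(59.5² + 4×59.5×28)]/2 = 20.8 m/s
Subgeostrophic (V < V_g = 28 m/s), as expected around a low.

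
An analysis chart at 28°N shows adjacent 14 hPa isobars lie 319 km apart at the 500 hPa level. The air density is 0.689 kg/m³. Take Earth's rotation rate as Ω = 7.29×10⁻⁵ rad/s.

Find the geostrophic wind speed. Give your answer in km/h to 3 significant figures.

Coriolis parameter at 28°N:
f = 2Ω sin φ = 2 × 7.29×10⁻⁵ × sin 28° = 6.84×10⁻⁵ s⁻¹
Pressure gradient: |∂P/∂n| = 1400 Pa / 319000 m = 4.39×10⁻³ Pa/m
Geostrophic balance (pressure-gradient force = Coriolis force):
V_g = (1/(fρ)) |∂P/∂n| = 4.39×10⁻³ / (6.84×10⁻⁵ × 0.689) = 93.1 m/s
Converting: 93.1 m/s × 3.6 = 335 km/h

335 km/h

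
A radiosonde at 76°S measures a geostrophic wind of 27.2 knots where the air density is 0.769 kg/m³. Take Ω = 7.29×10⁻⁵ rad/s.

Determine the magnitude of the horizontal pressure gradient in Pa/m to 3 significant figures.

1.52×10⁻³ Pa/m

Coriolis parameter at 76°S:
f = 2Ω sin φ = 2 × 7.29×10⁻⁵ × sin 76° = 1.41×10⁻⁴ s⁻¹
Wind speed in SI: 27.2 knots = 14.0 m/s
Geostrophic balance rearranged: |∂P/∂n| = f ρ V_g
|∂P/∂n| = 1.41×10⁻⁴ × 0.769 × 14.0 = 1.52×10⁻³ Pa/m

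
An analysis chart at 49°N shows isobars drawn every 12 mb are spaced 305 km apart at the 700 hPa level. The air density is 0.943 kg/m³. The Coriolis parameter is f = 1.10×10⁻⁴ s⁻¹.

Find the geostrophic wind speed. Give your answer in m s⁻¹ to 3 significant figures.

37.9 m s⁻¹

Pressure gradient: |∂P/∂n| = 1200 Pa / 305000 m = 3.93×10⁻³ Pa/m
Geostrophic balance (pressure-gradient force = Coriolis force):
V_g = (1/(fρ)) |∂P/∂n| = 3.93×10⁻³ / (1.10×10⁻⁴ × 0.943) = 37.9 m/s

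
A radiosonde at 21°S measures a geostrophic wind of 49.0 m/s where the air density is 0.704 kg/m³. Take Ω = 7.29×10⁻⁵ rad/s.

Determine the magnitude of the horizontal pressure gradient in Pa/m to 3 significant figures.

Coriolis parameter at 21°S:
f = 2Ω sin φ = 2 × 7.29×10⁻⁵ × sin 21° = 5.23×10⁻⁵ s⁻¹
Geostrophic balance rearranged: |∂P/∂n| = f ρ V_g
|∂P/∂n| = 5.23×10⁻⁵ × 0.704 × 49.0 = 1.80×10⁻³ Pa/m

1.80×10⁻³ Pa/m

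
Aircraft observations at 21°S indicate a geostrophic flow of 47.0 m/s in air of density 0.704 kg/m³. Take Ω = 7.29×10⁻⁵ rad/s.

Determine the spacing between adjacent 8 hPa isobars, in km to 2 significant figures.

460 km

Coriolis parameter at 21°S:
f = 2Ω sin φ = 2 × 7.29×10⁻⁵ × sin 21° = 5.23×10⁻⁵ s⁻¹
Geostrophic balance rearranged: |∂P/∂n| = f ρ V_g
|∂P/∂n| = 5.23×10⁻⁵ × 0.704 × 47.0 = 1.73×10⁻³ Pa/m
Isobar spacing: Δn = ΔP/|∂P/∂n| = 800 Pa / 1.73×10⁻³ Pa/m = 462735 m ≈ 460 km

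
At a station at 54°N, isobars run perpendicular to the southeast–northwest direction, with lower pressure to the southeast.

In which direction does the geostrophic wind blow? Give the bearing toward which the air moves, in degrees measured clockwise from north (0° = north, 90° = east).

The pressure-gradient force points toward the southeast (bearing 135°).
Geostrophic balance: in the Northern Hemisphere the Coriolis force deflects motion to the right, so the geostrophic wind blows 90° to the right of the pressure-gradient force (low pressure on the left).
Rotating 135° by 90° clockwise gives 225° — the wind blows toward the southwest.

225°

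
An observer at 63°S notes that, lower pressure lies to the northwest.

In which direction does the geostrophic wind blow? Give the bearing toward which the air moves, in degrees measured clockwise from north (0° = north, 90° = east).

The pressure-gradient force points toward the northwest (bearing 315°).
Geostrophic balance: in the Southern Hemisphere the Coriolis force deflects motion to the left, so the geostrophic wind blows 90° to the left of the pressure-gradient force (low pressure on the right).
Rotating 315° by 90° counterclockwise gives 225° — the wind blows toward the southwest.

225°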